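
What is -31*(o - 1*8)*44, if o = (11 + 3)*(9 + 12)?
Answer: -390104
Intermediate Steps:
o = 294 (o = 14*21 = 294)
-31*(o - 1*8)*44 = -31*(294 - 1*8)*44 = -31*(294 - 8)*44 = -31*286*44 = -8866*44 = -390104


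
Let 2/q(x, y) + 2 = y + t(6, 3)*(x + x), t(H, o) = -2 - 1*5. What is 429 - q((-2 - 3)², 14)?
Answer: 72502/169 ≈ 429.01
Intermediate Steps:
t(H, o) = -7 (t(H, o) = -2 - 5 = -7)
q(x, y) = 2/(-2 + y - 14*x) (q(x, y) = 2/(-2 + (y - 7*(x + x))) = 2/(-2 + (y - 14*x)) = 2/(-2 + y - 14*x))
429 - q((-2 - 3)², 14) = 429 - 2/(-2 + 14 - 14*(-2 - 3)²) = 429 - 2/(-2 + 14 - 14*(-5)²) = 429 - 2/(-2 + 14 - 14*25) = 429 - 2/(-2 + 14 - 350) = 429 - 2/(-338) = 429 - 2*(-1)/338 = 429 - 1*(-1/169) = 429 + 1/169 = 72502/169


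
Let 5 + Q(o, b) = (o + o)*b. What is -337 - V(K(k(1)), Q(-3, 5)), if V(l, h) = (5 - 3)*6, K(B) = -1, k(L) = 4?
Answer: -349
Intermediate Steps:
Q(o, b) = -5 + 2*b*o (Q(o, b) = -5 + (o + o)*b = -5 + (2*o)*b = -5 + 2*b*o)
V(l, h) = 12 (V(l, h) = 2*6 = 12)
-337 - V(K(k(1)), Q(-3, 5)) = -337 - 1*12 = -337 - 12 = -349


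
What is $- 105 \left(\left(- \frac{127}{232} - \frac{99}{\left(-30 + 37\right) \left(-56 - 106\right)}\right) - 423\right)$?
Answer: $\frac{30946465}{696} \approx 44463.0$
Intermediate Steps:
$- 105 \left(\left(- \frac{127}{232} - \frac{99}{\left(-30 + 37\right) \left(-56 - 106\right)}\right) - 423\right) = - 105 \left(\left(\left(-127\right) \frac{1}{232} - \frac{99}{7 \left(-162\right)}\right) - 423\right) = - 105 \left(\left(- \frac{127}{232} - \frac{99}{-1134}\right) - 423\right) = - 105 \left(\left(- \frac{127}{232} - - \frac{11}{126}\right) - 423\right) = - 105 \left(\left(- \frac{127}{232} + \frac{11}{126}\right) - 423\right) = - 105 \left(- \frac{6725}{14616} - 423\right) = \left(-105\right) \left(- \frac{6189293}{14616}\right) = \frac{30946465}{696}$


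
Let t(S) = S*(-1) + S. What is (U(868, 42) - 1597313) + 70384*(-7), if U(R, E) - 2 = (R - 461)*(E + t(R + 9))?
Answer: -2072905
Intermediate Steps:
t(S) = 0 (t(S) = -S + S = 0)
U(R, E) = 2 + E*(-461 + R) (U(R, E) = 2 + (R - 461)*(E + 0) = 2 + (-461 + R)*E = 2 + E*(-461 + R))
(U(868, 42) - 1597313) + 70384*(-7) = ((2 - 461*42 + 42*868) - 1597313) + 70384*(-7) = ((2 - 19362 + 36456) - 1597313) - 492688 = (17096 - 1597313) - 492688 = -1580217 - 492688 = -2072905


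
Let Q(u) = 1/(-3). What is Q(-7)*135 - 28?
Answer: -73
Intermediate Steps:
Q(u) = -⅓
Q(-7)*135 - 28 = -⅓*135 - 28 = -45 - 28 = -73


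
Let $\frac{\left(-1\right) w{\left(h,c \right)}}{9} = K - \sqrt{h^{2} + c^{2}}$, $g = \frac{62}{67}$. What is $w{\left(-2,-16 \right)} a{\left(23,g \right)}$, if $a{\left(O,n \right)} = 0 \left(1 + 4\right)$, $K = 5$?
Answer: $0$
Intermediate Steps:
$g = \frac{62}{67}$ ($g = 62 \cdot \frac{1}{67} = \frac{62}{67} \approx 0.92537$)
$a{\left(O,n \right)} = 0$ ($a{\left(O,n \right)} = 0 \cdot 5 = 0$)
$w{\left(h,c \right)} = -45 + 9 \sqrt{c^{2} + h^{2}}$ ($w{\left(h,c \right)} = - 9 \left(5 - \sqrt{h^{2} + c^{2}}\right) = - 9 \left(5 - \sqrt{c^{2} + h^{2}}\right) = -45 + 9 \sqrt{c^{2} + h^{2}}$)
$w{\left(-2,-16 \right)} a{\left(23,g \right)} = \left(-45 + 9 \sqrt{\left(-16\right)^{2} + \left(-2\right)^{2}}\right) 0 = \left(-45 + 9 \sqrt{256 + 4}\right) 0 = \left(-45 + 9 \sqrt{260}\right) 0 = \left(-45 + 9 \cdot 2 \sqrt{65}\right) 0 = \left(-45 + 18 \sqrt{65}\right) 0 = 0$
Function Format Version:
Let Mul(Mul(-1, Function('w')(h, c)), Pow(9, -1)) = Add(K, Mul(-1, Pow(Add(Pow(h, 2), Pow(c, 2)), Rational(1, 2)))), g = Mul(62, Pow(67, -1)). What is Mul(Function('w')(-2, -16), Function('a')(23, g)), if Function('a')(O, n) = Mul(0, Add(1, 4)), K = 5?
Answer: 0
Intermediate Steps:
g = Rational(62, 67) (g = Mul(62, Rational(1, 67)) = Rational(62, 67) ≈ 0.92537)
Function('a')(O, n) = 0 (Function('a')(O, n) = Mul(0, 5) = 0)
Function('w')(h, c) = Add(-45, Mul(9, Pow(Add(Pow(c, 2), Pow(h, 2)), Rational(1, 2)))) (Function('w')(h, c) = Mul(-9, Add(5, Mul(-1, Pow(Add(Pow(h, 2), Pow(c, 2)), Rational(1, 2))))) = Mul(-9, Add(5, Mul(-1, Pow(Add(Pow(c, 2), Pow(h, 2)), Rational(1, 2))))) = Add(-45, Mul(9, Pow(Add(Pow(c, 2), Pow(h, 2)), Rational(1, 2)))))
Mul(Function('w')(-2, -16), Function('a')(23, g)) = Mul(Add(-45, Mul(9, Pow(Add(Pow(-16, 2), Pow(-2, 2)), Rational(1, 2)))), 0) = Mul(Add(-45, Mul(9, Pow(Add(256, 4), Rational(1, 2)))), 0) = Mul(Add(-45, Mul(9, Pow(260, Rational(1, 2)))), 0) = Mul(Add(-45, Mul(9, Mul(2, Pow(65, Rational(1, 2))))), 0) = Mul(Add(-45, Mul(18, Pow(65, Rational(1, 2)))), 0) = 0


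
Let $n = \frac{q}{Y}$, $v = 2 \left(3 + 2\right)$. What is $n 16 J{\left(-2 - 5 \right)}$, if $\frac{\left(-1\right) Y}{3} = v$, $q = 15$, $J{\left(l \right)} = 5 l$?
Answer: $280$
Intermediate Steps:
$v = 10$ ($v = 2 \cdot 5 = 10$)
$Y = -30$ ($Y = \left(-3\right) 10 = -30$)
$n = - \frac{1}{2}$ ($n = \frac{15}{-30} = 15 \left(- \frac{1}{30}\right) = - \frac{1}{2} \approx -0.5$)
$n 16 J{\left(-2 - 5 \right)} = \left(- \frac{1}{2}\right) 16 \cdot 5 \left(-2 - 5\right) = - 8 \cdot 5 \left(-2 - 5\right) = - 8 \cdot 5 \left(-7\right) = \left(-8\right) \left(-35\right) = 280$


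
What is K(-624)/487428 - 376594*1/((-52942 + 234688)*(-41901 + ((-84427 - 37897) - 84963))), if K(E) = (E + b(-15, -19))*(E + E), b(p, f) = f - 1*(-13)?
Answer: 1483672741280323/919795366395756 ≈ 1.6130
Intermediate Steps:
b(p, f) = 13 + f (b(p, f) = f + 13 = 13 + f)
K(E) = 2*E*(-6 + E) (K(E) = (E + (13 - 19))*(E + E) = (E - 6)*(2*E) = (-6 + E)*(2*E) = 2*E*(-6 + E))
K(-624)/487428 - 376594*1/((-52942 + 234688)*(-41901 + ((-84427 - 37897) - 84963))) = (2*(-624)*(-6 - 624))/487428 - 376594*1/((-52942 + 234688)*(-41901 + ((-84427 - 37897) - 84963))) = (2*(-624)*(-630))*(1/487428) - 376594*1/(181746*(-41901 + (-122324 - 84963))) = 786240*(1/487428) - 376594*1/(181746*(-41901 - 207287)) = 65520/40619 - 376594/(181746*(-249188)) = 65520/40619 - 376594/(-45288922248) = 65520/40619 - 376594*(-1/45288922248) = 65520/40619 + 188297/22644461124 = 1483672741280323/919795366395756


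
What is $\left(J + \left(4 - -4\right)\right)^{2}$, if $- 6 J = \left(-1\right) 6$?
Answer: $81$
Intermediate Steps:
$J = 1$ ($J = - \frac{\left(-1\right) 6}{6} = \left(- \frac{1}{6}\right) \left(-6\right) = 1$)
$\left(J + \left(4 - -4\right)\right)^{2} = \left(1 + \left(4 - -4\right)\right)^{2} = \left(1 + \left(4 + 4\right)\right)^{2} = \left(1 + 8\right)^{2} = 9^{2} = 81$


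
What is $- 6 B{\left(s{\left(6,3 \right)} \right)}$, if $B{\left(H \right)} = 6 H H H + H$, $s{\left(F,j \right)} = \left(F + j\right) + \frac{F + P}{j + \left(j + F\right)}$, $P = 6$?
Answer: $-36060$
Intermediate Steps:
$s{\left(F,j \right)} = F + j + \frac{6 + F}{F + 2 j}$ ($s{\left(F,j \right)} = \left(F + j\right) + \frac{F + 6}{j + \left(j + F\right)} = \left(F + j\right) + \frac{6 + F}{j + \left(F + j\right)} = \left(F + j\right) + \frac{6 + F}{F + 2 j} = F + j + \frac{6 + F}{F + 2 j}$)
$B{\left(H \right)} = H + 6 H^{3}$ ($B{\left(H \right)} = 6 H^{2} H + H = 6 H^{3} + H = H + 6 H^{3}$)
$- 6 B{\left(s{\left(6,3 \right)} \right)} = - 6 \left(\frac{6 + 6 + 6^{2} + 2 \cdot 3^{2} + 3 \cdot 6 \cdot 3}{6 + 2 \cdot 3} + 6 \left(\frac{6 + 6 + 6^{2} + 2 \cdot 3^{2} + 3 \cdot 6 \cdot 3}{6 + 2 \cdot 3}\right)^{3}\right) = - 6 \left(\frac{6 + 6 + 36 + 2 \cdot 9 + 54}{6 + 6} + 6 \left(\frac{6 + 6 + 36 + 2 \cdot 9 + 54}{6 + 6}\right)^{3}\right) = - 6 \left(\frac{6 + 6 + 36 + 18 + 54}{12} + 6 \left(\frac{6 + 6 + 36 + 18 + 54}{12}\right)^{3}\right) = - 6 \left(\frac{1}{12} \cdot 120 + 6 \left(\frac{1}{12} \cdot 120\right)^{3}\right) = - 6 \left(10 + 6 \cdot 10^{3}\right) = - 6 \left(10 + 6 \cdot 1000\right) = - 6 \left(10 + 6000\right) = \left(-6\right) 6010 = -36060$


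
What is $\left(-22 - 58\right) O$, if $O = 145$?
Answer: $-11600$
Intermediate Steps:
$\left(-22 - 58\right) O = \left(-22 - 58\right) 145 = \left(-80\right) 145 = -11600$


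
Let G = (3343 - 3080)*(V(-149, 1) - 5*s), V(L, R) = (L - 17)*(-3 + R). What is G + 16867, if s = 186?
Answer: -140407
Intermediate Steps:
V(L, R) = (-17 + L)*(-3 + R)
G = -157274 (G = (3343 - 3080)*((51 - 17*1 - 3*(-149) - 149*1) - 5*186) = 263*((51 - 17 + 447 - 149) - 930) = 263*(332 - 930) = 263*(-598) = -157274)
G + 16867 = -157274 + 16867 = -140407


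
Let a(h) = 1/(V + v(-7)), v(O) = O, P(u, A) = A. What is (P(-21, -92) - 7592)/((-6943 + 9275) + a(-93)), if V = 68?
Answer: -468724/142253 ≈ -3.2950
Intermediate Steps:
a(h) = 1/61 (a(h) = 1/(68 - 7) = 1/61)
(P(-21, -92) - 7592)/((-6943 + 9275) + a(-93)) = (-92 - 7592)/((-6943 + 9275) + 1/61) = -7684/(2332 + 1/61) = -7684/142253/61 = -7684*61/142253 = -468724/142253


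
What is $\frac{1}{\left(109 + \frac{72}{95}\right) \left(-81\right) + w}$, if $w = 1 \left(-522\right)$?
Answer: $- \frac{95}{894177} \approx -0.00010624$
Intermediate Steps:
$w = -522$
$\frac{1}{\left(109 + \frac{72}{95}\right) \left(-81\right) + w} = \frac{1}{\left(109 + \frac{72}{95}\right) \left(-81\right) - 522} = \frac{1}{\frac{10427}{95} \left(-81\right) - 522} = \frac{1}{- \frac{844587}{95} - 522} = \frac{1}{- \frac{894177}{95}} = - \frac{95}{894177}$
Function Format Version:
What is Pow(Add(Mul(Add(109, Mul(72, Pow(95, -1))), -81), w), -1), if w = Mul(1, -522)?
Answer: Rational(-95, 894177) ≈ -0.00010624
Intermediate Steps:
w = -522
Pow(Add(Mul(Add(109, Mul(72, Pow(95, -1))), -81), w), -1) = Pow(Add(Mul(Add(109, Mul(72, Pow(95, -1))), -81), -522), -1) = Pow(Add(Mul(Add(109, Mul(72, Rational(1, 95))), -81), -522), -1) = Pow(Add(Mul(Add(109, Rational(72, 95)), -81), -522), -1) = Pow(Add(Mul(Rational(10427, 95), -81), -522), -1) = Pow(Add(Rational(-844587, 95), -522), -1) = Pow(Rational(-894177, 95), -1) = Rational(-95, 894177)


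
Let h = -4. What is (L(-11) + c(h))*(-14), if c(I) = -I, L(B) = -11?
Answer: 98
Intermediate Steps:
(L(-11) + c(h))*(-14) = (-11 - 1*(-4))*(-14) = (-11 + 4)*(-14) = -7*(-14) = 98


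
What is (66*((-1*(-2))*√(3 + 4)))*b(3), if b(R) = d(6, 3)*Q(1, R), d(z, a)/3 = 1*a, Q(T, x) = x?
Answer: 3564*√7 ≈ 9429.5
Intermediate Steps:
d(z, a) = 3*a (d(z, a) = 3*(1*a) = 3*a)
b(R) = 9*R (b(R) = (3*3)*R = 9*R)
(66*((-1*(-2))*√(3 + 4)))*b(3) = (66*((-1*(-2))*√(3 + 4)))*(9*3) = (66*(2*√7))*27 = (132*√7)*27 = 3564*√7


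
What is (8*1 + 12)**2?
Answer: 400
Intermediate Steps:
(8*1 + 12)**2 = (8 + 12)**2 = 20**2 = 400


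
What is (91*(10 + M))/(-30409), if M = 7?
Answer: -1547/30409 ≈ -0.050873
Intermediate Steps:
(91*(10 + M))/(-30409) = (91*(10 + 7))/(-30409) = (91*17)*(-1/30409) = 1547*(-1/30409) = -1547/30409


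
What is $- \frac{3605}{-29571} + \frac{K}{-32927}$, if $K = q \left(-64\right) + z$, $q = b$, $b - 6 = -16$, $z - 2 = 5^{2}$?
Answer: $\frac{98977978}{973684317} \approx 0.10165$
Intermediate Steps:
$z = 27$ ($z = 2 + 5^{2} = 2 + 25 = 27$)
$b = -10$ ($b = 6 - 16 = -10$)
$q = -10$
$K = 667$ ($K = \left(-10\right) \left(-64\right) + 27 = 640 + 27 = 667$)
$- \frac{3605}{-29571} + \frac{K}{-32927} = - \frac{3605}{-29571} + \frac{667}{-32927} = \left(-3605\right) \left(- \frac{1}{29571}\right) + 667 \left(- \frac{1}{32927}\right) = \frac{3605}{29571} - \frac{667}{32927} = \frac{98977978}{973684317}$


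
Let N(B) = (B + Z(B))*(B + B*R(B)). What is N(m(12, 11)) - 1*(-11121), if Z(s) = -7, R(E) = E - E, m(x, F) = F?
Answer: 11165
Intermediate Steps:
R(E) = 0
N(B) = B*(-7 + B) (N(B) = (B - 7)*(B + B*0) = (-7 + B)*(B + 0) = (-7 + B)*B = B*(-7 + B))
N(m(12, 11)) - 1*(-11121) = 11*(-7 + 11) - 1*(-11121) = 11*4 + 11121 = 44 + 11121 = 11165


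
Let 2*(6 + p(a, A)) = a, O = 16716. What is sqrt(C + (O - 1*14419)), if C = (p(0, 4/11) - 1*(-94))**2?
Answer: sqrt(10041) ≈ 100.20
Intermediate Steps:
p(a, A) = -6 + a/2
C = 7744 (C = ((-6 + (1/2)*0) - 1*(-94))**2 = ((-6 + 0) + 94)**2 = (-6 + 94)**2 = 88**2 = 7744)
sqrt(C + (O - 1*14419)) = sqrt(7744 + (16716 - 1*14419)) = sqrt(7744 + (16716 - 14419)) = sqrt(7744 + 2297) = sqrt(10041)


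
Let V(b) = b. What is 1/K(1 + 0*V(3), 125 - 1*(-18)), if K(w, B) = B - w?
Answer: 1/142 ≈ 0.0070423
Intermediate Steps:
1/K(1 + 0*V(3), 125 - 1*(-18)) = 1/((125 - 1*(-18)) - (1 + 0*3)) = 1/((125 + 18) - (1 + 0)) = 1/(143 - 1*1) = 1/(143 - 1) = 1/142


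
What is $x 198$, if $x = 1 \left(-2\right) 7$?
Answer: $-2772$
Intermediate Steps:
$x = -14$ ($x = \left(-2\right) 7 = -14$)
$x 198 = \left(-14\right) 198 = -2772$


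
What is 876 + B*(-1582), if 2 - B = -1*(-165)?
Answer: 258742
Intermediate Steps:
B = -163 (B = 2 - (-1)*(-165) = 2 - 1*165 = 2 - 165 = -163)
876 + B*(-1582) = 876 - 163*(-1582) = 876 + 257866 = 258742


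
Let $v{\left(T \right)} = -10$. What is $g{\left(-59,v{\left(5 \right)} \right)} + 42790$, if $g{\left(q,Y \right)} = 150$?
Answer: $42940$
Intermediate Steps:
$g{\left(-59,v{\left(5 \right)} \right)} + 42790 = 150 + 42790 = 42940$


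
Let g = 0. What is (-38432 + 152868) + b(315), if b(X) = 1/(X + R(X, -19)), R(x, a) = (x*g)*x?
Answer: 36047341/315 ≈ 1.1444e+5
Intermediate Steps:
R(x, a) = 0 (R(x, a) = (x*0)*x = 0*x = 0)
b(X) = 1/X (b(X) = 1/(X + 0) = 1/X)
(-38432 + 152868) + b(315) = (-38432 + 152868) + 1/315 = 114436 + 1/315 = 36047341/315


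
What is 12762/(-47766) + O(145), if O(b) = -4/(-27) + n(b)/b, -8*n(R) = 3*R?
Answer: -849521/1719576 ≈ -0.49403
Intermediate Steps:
n(R) = -3*R/8
O(b) = -49/216 (O(b) = -4/(-27) + (-3*b/8)/b = -4*(-1/27) - 3/8 = 4/27 - 3/8 = -49/216)
12762/(-47766) + O(145) = 12762/(-47766) - 49/216 = 12762*(-1/47766) - 49/216 = -2127/7961 - 49/216 = -849521/1719576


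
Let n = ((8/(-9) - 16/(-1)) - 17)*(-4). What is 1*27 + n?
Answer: 311/9 ≈ 34.556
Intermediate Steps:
n = 68/9 (n = ((8*(-1/9) - 16*(-1)) - 17)*(-4) = ((-8/9 + 16) - 17)*(-4) = (136/9 - 17)*(-4) = -17/9*(-4) = 68/9 ≈ 7.5556)
1*27 + n = 1*27 + 68/9 = 27 + 68/9 = 311/9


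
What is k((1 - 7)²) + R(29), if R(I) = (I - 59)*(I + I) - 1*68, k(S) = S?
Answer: -1772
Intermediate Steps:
R(I) = -68 + 2*I*(-59 + I) (R(I) = (-59 + I)*(2*I) - 68 = 2*I*(-59 + I) - 68 = -68 + 2*I*(-59 + I))
k((1 - 7)²) + R(29) = (1 - 7)² + (-68 - 118*29 + 2*29²) = (-6)² + (-68 - 3422 + 2*841) = 36 + (-68 - 3422 + 1682) = 36 - 1808 = -1772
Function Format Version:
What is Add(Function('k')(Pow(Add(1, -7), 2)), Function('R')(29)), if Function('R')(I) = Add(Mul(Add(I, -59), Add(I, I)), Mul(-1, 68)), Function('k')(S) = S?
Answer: -1772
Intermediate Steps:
Function('R')(I) = Add(-68, Mul(2, I, Add(-59, I))) (Function('R')(I) = Add(Mul(Add(-59, I), Mul(2, I)), -68) = Add(Mul(2, I, Add(-59, I)), -68) = Add(-68, Mul(2, I, Add(-59, I))))
Add(Function('k')(Pow(Add(1, -7), 2)), Function('R')(29)) = Add(Pow(Add(1, -7), 2), Add(-68, Mul(-118, 29), Mul(2, Pow(29, 2)))) = Add(Pow(-6, 2), Add(-68, -3422, Mul(2, 841))) = Add(36, Add(-68, -3422, 1682)) = Add(36, -1808) = -1772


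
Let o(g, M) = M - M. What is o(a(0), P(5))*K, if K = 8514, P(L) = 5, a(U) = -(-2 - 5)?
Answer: 0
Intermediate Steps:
a(U) = 7 (a(U) = -1*(-7) = 7)
o(g, M) = 0
o(a(0), P(5))*K = 0*8514 = 0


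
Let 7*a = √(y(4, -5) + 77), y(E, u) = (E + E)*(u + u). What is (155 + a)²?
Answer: (1085 + I*√3)²/49 ≈ 24025.0 + 76.705*I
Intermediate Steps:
y(E, u) = 4*E*u (y(E, u) = (2*E)*(2*u) = 4*E*u)
a = I*√3/7 (a = √(4*4*(-5) + 77)/7 = √(-80 + 77)/7 = √(-3)/7 = (I*√3)/7 = I*√3/7 ≈ 0.24744*I)
(155 + a)² = (155 + I*√3/7)²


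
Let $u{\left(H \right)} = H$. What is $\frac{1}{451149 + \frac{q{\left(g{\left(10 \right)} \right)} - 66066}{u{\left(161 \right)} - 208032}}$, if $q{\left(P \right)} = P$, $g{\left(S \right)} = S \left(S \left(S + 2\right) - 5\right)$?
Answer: $\frac{207871}{93780858695} \approx 2.2166 \cdot 10^{-6}$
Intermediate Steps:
$g{\left(S \right)} = S \left(-5 + S \left(2 + S\right)\right)$ ($g{\left(S \right)} = S \left(S \left(2 + S\right) - 5\right) = S \left(-5 + S \left(2 + S\right)\right)$)
$\frac{1}{451149 + \frac{q{\left(g{\left(10 \right)} \right)} - 66066}{u{\left(161 \right)} - 208032}} = \frac{1}{451149 + \frac{10 \left(-5 + 10^{2} + 2 \cdot 10\right) - 66066}{161 - 208032}} = \frac{1}{451149 + \frac{10 \left(-5 + 100 + 20\right) - 66066}{-207871}} = \frac{1}{451149 + \left(10 \cdot 115 - 66066\right) \left(- \frac{1}{207871}\right)} = \frac{1}{451149 + \left(1150 - 66066\right) \left(- \frac{1}{207871}\right)} = \frac{1}{451149 - - \frac{64916}{207871}} = \frac{1}{451149 + \frac{64916}{207871}} = \frac{1}{\frac{93780858695}{207871}} = \frac{207871}{93780858695}$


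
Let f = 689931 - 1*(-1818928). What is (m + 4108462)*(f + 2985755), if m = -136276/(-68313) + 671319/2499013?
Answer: 16683093952528369742122/739026299 ≈ 2.2574e+13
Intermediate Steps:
m = 5018380655/2217078897 (m = -136276*(-1/68313) + 671319*(1/2499013) = 19468/9759 + 61029/227183 = 5018380655/2217078897 ≈ 2.2635)
f = 2508859 (f = 689931 + 1818928 = 2508859)
(m + 4108462)*(f + 2985755) = (5018380655/2217078897 + 4108462)*(2508859 + 2985755) = (9108789417707069/2217078897)*5494614 = 16683093952528369742122/739026299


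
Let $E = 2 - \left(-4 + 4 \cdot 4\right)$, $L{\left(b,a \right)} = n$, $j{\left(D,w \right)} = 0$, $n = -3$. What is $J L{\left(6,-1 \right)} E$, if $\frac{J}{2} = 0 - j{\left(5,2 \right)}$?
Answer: $0$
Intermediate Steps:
$L{\left(b,a \right)} = -3$
$E = -10$ ($E = 2 - \left(-4 + 16\right) = 2 - 12 = -10$)
$J = 0$ ($J = 2 \left(0 - 0\right) = 2 \left(0 + 0\right) = 2 \cdot 0 = 0$)
$J L{\left(6,-1 \right)} E = 0 \left(-3\right) \left(-10\right) = 0 \left(-10\right) = 0$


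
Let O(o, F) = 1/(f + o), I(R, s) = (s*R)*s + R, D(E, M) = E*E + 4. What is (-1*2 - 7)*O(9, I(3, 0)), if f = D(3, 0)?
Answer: -9/22 ≈ -0.40909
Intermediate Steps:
D(E, M) = 4 + E² (D(E, M) = E² + 4 = 4 + E²)
f = 13 (f = 4 + 3² = 4 + 9 = 13)
I(R, s) = R + R*s² (I(R, s) = (R*s)*s + R = R*s² + R = R + R*s²)
O(o, F) = 1/(13 + o)
(-1*2 - 7)*O(9, I(3, 0)) = (-1*2 - 7)/(13 + 9) = (-2 - 7)/22 = -9*1/22 = -9/22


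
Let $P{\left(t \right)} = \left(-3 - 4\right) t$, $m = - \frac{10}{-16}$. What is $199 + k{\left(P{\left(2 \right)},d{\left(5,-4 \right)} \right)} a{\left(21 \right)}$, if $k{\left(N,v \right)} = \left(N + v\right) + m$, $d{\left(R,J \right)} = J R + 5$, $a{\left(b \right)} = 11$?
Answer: $- \frac{905}{8} \approx -113.13$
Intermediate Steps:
$m = \frac{5}{8}$ ($m = \left(-10\right) \left(- \frac{1}{16}\right) = \frac{5}{8} \approx 0.625$)
$P{\left(t \right)} = - 7 t$
$d{\left(R,J \right)} = 5 + J R$
$k{\left(N,v \right)} = \frac{5}{8} + N + v$ ($k{\left(N,v \right)} = \left(N + v\right) + \frac{5}{8} = \frac{5}{8} + N + v$)
$199 + k{\left(P{\left(2 \right)},d{\left(5,-4 \right)} \right)} a{\left(21 \right)} = 199 + \left(\frac{5}{8} - 14 + \left(5 - 20\right)\right) 11 = 199 + \left(\frac{5}{8} - 14 - 15\right) 11 = 199 - \frac{2497}{8} = - \frac{905}{8}$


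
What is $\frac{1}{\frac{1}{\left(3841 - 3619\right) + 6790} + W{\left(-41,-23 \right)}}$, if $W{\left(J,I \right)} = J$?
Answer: $- \frac{7012}{287491} \approx -0.02439$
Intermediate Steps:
$\frac{1}{\frac{1}{\left(3841 - 3619\right) + 6790} + W{\left(-41,-23 \right)}} = \frac{1}{\frac{1}{\left(3841 - 3619\right) + 6790} - 41} = \frac{1}{\frac{1}{222 + 6790} - 41} = \frac{1}{\frac{1}{7012} - 41} = \frac{1}{- \frac{287491}{7012}} = - \frac{7012}{287491}$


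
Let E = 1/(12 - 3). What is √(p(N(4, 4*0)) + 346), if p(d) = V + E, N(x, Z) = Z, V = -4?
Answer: √3079/3 ≈ 18.496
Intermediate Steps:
E = ⅑ (E = 1/9 = ⅑ ≈ 0.11111)
p(d) = -35/9 (p(d) = -4 + ⅑ = -35/9)
√(p(N(4, 4*0)) + 346) = √(-35/9 + 346) = √(3079/9) = √3079/3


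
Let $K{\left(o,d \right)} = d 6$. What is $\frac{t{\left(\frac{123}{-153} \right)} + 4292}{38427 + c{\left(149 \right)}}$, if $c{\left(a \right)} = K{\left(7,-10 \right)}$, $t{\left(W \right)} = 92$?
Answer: $\frac{4384}{38367} \approx 0.11426$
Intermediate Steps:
$K{\left(o,d \right)} = 6 d$
$c{\left(a \right)} = -60$ ($c{\left(a \right)} = 6 \left(-10\right) = -60$)
$\frac{t{\left(\frac{123}{-153} \right)} + 4292}{38427 + c{\left(149 \right)}} = \frac{92 + 4292}{38427 - 60} = \frac{4384}{38367}$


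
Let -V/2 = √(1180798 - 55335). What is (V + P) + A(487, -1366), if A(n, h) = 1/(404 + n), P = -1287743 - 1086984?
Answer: -2115881756/891 - 2*√1125463 ≈ -2.3768e+6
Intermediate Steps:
P = -2374727
V = -2*√1125463 (V = -2*√(1180798 - 55335) = -2*√1125463 ≈ -2121.8)
(V + P) + A(487, -1366) = (-2*√1125463 - 2374727) + 1/(404 + 487) = (-2374727 - 2*√1125463) + 1/891 = -2115881756/891 - 2*√1125463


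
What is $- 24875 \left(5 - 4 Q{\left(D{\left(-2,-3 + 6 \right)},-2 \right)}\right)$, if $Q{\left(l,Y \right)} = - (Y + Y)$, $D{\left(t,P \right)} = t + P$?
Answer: $273625$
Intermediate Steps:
$D{\left(t,P \right)} = P + t$
$Q{\left(l,Y \right)} = - 2 Y$
$- 24875 \left(5 - 4 Q{\left(D{\left(-2,-3 + 6 \right)},-2 \right)}\right) = - 24875 \left(5 - 4 \left(\left(-2\right) \left(-2\right)\right)\right) = - 24875 \left(5 - 16\right) = \left(-24875\right) \left(-11\right) = 273625$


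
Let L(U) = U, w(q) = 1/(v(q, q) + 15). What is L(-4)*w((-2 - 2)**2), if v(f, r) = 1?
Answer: -1/4 ≈ -0.25000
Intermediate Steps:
w(q) = 1/16 (w(q) = 1/(1 + 15) = 1/16)
L(-4)*w((-2 - 2)**2) = -4*1/16 = -1/4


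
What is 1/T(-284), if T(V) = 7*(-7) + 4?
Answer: -1/45 ≈ -0.022222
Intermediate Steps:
T(V) = -45 (T(V) = -49 + 4 = -45)
1/T(-284) = 1/(-45) = -1/45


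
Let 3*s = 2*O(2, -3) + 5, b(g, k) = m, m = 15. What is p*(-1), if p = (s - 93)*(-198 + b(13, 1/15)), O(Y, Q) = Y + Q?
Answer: -16836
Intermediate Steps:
b(g, k) = 15
O(Y, Q) = Q + Y
s = 1 (s = (2*(-3 + 2) + 5)/3 = (2*(-1) + 5)/3 = (-2 + 5)/3 = (⅓)*3 = 1)
p = 16836 (p = (1 - 93)*(-198 + 15) = -92*(-183) = 16836)
p*(-1) = 16836*(-1) = -16836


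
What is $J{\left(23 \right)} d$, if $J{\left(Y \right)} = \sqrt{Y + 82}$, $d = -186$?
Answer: $- 186 \sqrt{105} \approx -1905.9$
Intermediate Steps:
$J{\left(Y \right)} = \sqrt{82 + Y}$
$J{\left(23 \right)} d = \sqrt{82 + 23} \left(-186\right) = \sqrt{105} \left(-186\right) = - 186 \sqrt{105}$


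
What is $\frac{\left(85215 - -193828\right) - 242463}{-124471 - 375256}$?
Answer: $- \frac{36580}{499727} \approx -0.0732$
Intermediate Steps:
$\frac{\left(85215 - -193828\right) - 242463}{-124471 - 375256} = \frac{\left(85215 + 193828\right) - 242463}{-499727} = \left(279043 - 242463\right) \left(- \frac{1}{499727}\right) = 36580 \left(- \frac{1}{499727}\right) = - \frac{36580}{499727}$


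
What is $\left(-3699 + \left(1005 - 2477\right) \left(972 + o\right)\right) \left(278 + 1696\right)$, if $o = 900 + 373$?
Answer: $-6530661186$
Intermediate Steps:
$o = 1273$
$\left(-3699 + \left(1005 - 2477\right) \left(972 + o\right)\right) \left(278 + 1696\right) = \left(-3699 + \left(1005 - 2477\right) \left(972 + 1273\right)\right) \left(278 + 1696\right) = \left(-3699 - 3304640\right) 1974 = \left(-3308339\right) 1974 = -6530661186$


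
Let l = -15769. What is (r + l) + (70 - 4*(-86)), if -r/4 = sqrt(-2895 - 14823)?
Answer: -15355 - 4*I*sqrt(17718) ≈ -15355.0 - 532.44*I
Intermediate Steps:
r = -4*I*sqrt(17718) (r = -4*sqrt(-2895 - 14823) = -4*I*sqrt(17718) ≈ -532.44*I)
(r + l) + (70 - 4*(-86)) = (-4*I*sqrt(17718) - 15769) + (70 - 4*(-86)) = (-15769 - 4*I*sqrt(17718)) + (70 + 344) = (-15769 - 4*I*sqrt(17718)) + 414 = -15355 - 4*I*sqrt(17718)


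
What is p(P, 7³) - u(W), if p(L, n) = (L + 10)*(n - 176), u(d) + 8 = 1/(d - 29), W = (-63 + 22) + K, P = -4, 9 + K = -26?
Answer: 106051/105 ≈ 1010.0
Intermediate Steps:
K = -35 (K = -9 - 26 = -35)
W = -76 (W = (-63 + 22) - 35 = -41 - 35 = -76)
u(d) = -8 + 1/(-29 + d) (u(d) = -8 + 1/(d - 29) = -8 + 1/(-29 + d))
p(L, n) = (-176 + n)*(10 + L) (p(L, n) = (10 + L)*(-176 + n) = (-176 + n)*(10 + L))
p(P, 7³) - u(W) = (-1760 - 176*(-4) + 10*7³ - 4*7³) - (233 - 8*(-76))/(-29 - 76) = (-1760 + 704 + 10*343 - 4*343) - (233 + 608)/(-105) = (-1760 + 704 + 3430 - 1372) - (-1)*841/105 = 1002 - 1*(-841/105) = 1002 + 841/105 = 106051/105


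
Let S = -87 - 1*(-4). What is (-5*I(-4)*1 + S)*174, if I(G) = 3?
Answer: -17052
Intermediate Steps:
S = -83 (S = -87 + 4 = -83)
(-5*I(-4)*1 + S)*174 = (-5*3*1 - 83)*174 = (-15*1 - 83)*174 = (-15 - 83)*174 = -98*174 = -17052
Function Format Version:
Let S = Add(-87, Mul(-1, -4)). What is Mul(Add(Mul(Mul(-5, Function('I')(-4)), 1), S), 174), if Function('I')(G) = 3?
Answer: -17052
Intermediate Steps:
S = -83 (S = Add(-87, 4) = -83)
Mul(Add(Mul(Mul(-5, Function('I')(-4)), 1), S), 174) = Mul(Add(Mul(Mul(-5, 3), 1), -83), 174) = Mul(Add(Mul(-15, 1), -83), 174) = Mul(Add(-15, -83), 174) = Mul(-98, 174) = -17052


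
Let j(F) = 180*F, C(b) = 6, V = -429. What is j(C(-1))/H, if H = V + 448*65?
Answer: 1080/28691 ≈ 0.037642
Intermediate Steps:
H = 28691 (H = -429 + 448*65 = -429 + 29120 = 28691)
j(C(-1))/H = (180*6)/28691 = 1080*(1/28691) = 1080/28691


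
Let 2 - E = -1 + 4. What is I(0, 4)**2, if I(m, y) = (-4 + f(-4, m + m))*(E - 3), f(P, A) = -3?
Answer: 784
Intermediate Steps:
E = -1 (E = 2 - (-1 + 4) = 2 - 1*3 = 2 - 3 = -1)
I(m, y) = 28 (I(m, y) = (-4 - 3)*(-1 - 3) = -7*(-4) = 28)
I(0, 4)**2 = 28**2 = 784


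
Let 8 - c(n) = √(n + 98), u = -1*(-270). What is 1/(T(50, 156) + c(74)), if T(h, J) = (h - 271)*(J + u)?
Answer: -47069/4430981436 + √43/4430981436 ≈ -1.0621e-5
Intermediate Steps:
u = 270
c(n) = 8 - √(98 + n) (c(n) = 8 - √(n + 98) = 8 - √(98 + n))
T(h, J) = (-271 + h)*(270 + J) (T(h, J) = (h - 271)*(J + 270) = (-271 + h)*(270 + J))
1/(T(50, 156) + c(74)) = 1/((-73170 - 271*156 + 270*50 + 156*50) + (8 - √(98 + 74))) = 1/((-73170 - 42276 + 13500 + 7800) + (8 - √172)) = 1/(-94146 + (8 - 2*√43)) = 1/(-94138 - 2*√43)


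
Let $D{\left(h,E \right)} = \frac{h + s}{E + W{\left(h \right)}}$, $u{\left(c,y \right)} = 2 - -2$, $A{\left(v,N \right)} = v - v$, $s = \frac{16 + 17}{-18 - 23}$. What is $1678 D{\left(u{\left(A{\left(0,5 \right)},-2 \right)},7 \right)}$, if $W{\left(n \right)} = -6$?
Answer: $\frac{219818}{41} \approx 5361.4$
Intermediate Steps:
$s = - \frac{33}{41}$ ($s = \frac{33}{-41} = 33 \left(- \frac{1}{41}\right) = - \frac{33}{41} \approx -0.80488$)
$A{\left(v,N \right)} = 0$
$u{\left(c,y \right)} = 4$ ($u{\left(c,y \right)} = 2 + 2 = 4$)
$D{\left(h,E \right)} = \frac{- \frac{33}{41} + h}{-6 + E}$ ($D{\left(h,E \right)} = \frac{h - \frac{33}{41}}{E - 6} = \frac{- \frac{33}{41} + h}{-6 + E}$)
$1678 D{\left(u{\left(A{\left(0,5 \right)},-2 \right)},7 \right)} = 1678 \frac{- \frac{33}{41} + 4}{-6 + 7} = 1678 \cdot 1^{-1} \cdot \frac{131}{41} = 1678 \cdot 1 \cdot \frac{131}{41} = 1678 \cdot \frac{131}{41} = \frac{219818}{41}$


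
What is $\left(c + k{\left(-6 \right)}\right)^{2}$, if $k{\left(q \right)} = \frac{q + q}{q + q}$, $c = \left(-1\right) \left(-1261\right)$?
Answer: $1592644$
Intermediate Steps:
$c = 1261$
$k{\left(q \right)} = 1$ ($k{\left(q \right)} = \frac{2 q}{2 q} = 2 q \frac{1}{2 q} = 1$)
$\left(c + k{\left(-6 \right)}\right)^{2} = \left(1261 + 1\right)^{2} = 1262^{2} = 1592644$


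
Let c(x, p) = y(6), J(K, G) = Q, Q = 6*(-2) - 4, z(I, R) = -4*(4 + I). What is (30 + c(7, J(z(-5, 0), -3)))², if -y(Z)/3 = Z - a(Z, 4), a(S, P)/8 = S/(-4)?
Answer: 576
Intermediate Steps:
a(S, P) = -2*S (a(S, P) = 8*(S/(-4)) = 8*(S*(-¼)) = 8*(-S/4) = -2*S)
z(I, R) = -16 - 4*I
Q = -16 (Q = -12 - 4 = -16)
J(K, G) = -16
y(Z) = -9*Z (y(Z) = -3*(Z - (-2)*Z) = -3*(Z + 2*Z) = -9*Z)
c(x, p) = -54 (c(x, p) = -9*6 = -54)
(30 + c(7, J(z(-5, 0), -3)))² = (30 - 54)² = (-24)² = 576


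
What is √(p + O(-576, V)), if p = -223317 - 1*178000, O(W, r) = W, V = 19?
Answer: I*√401893 ≈ 633.95*I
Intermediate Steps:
p = -401317 (p = -223317 - 178000 = -401317)
√(p + O(-576, V)) = √(-401317 - 576) = √(-401893) = I*√401893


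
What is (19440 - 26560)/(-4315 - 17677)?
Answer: 890/2749 ≈ 0.32375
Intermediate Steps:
(19440 - 26560)/(-4315 - 17677) = -7120/(-21992) = -7120*(-1/21992) = 890/2749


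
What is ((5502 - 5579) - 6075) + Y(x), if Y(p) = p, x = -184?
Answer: -6336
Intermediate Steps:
((5502 - 5579) - 6075) + Y(x) = ((5502 - 5579) - 6075) - 184 = (-77 - 6075) - 184 = -6152 - 184 = -6336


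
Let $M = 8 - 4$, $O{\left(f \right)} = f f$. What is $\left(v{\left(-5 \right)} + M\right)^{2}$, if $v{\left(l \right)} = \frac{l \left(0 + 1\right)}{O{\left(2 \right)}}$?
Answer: $\frac{121}{16} \approx 7.5625$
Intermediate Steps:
$O{\left(f \right)} = f^{2}$
$v{\left(l \right)} = \frac{l}{4}$ ($v{\left(l \right)} = \frac{l \left(0 + 1\right)}{2^{2}} = \frac{l 1}{4} = l \frac{1}{4} = \frac{l}{4}$)
$M = 4$
$\left(v{\left(-5 \right)} + M\right)^{2} = \left(\frac{1}{4} \left(-5\right) + 4\right)^{2} = \left(- \frac{5}{4} + 4\right)^{2} = \left(\frac{11}{4}\right)^{2} = \frac{121}{16}$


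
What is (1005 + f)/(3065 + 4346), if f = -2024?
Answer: -1019/7411 ≈ -0.13750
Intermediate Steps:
(1005 + f)/(3065 + 4346) = (1005 - 2024)/(3065 + 4346) = -1019/7411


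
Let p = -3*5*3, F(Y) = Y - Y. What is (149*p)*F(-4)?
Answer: 0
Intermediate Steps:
F(Y) = 0
p = -45 (p = -15*3 = -45)
(149*p)*F(-4) = (149*(-45))*0 = -6705*0 = 0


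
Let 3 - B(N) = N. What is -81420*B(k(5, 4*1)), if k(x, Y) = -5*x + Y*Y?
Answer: -977040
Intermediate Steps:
k(x, Y) = Y² - 5*x (k(x, Y) = -5*x + Y² = Y² - 5*x)
B(N) = 3 - N
-81420*B(k(5, 4*1)) = -81420*(3 - ((4*1)² - 5*5)) = -81420*(3 - (4² - 25)) = -81420*(3 - (16 - 25)) = -81420*(3 - 1*(-9)) = -81420*(3 + 9) = -81420*12 = -977040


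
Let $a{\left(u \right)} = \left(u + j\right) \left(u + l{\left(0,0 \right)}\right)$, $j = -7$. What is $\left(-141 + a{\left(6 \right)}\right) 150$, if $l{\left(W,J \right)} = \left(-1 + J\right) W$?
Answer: $-22050$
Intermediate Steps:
$l{\left(W,J \right)} = W \left(-1 + J\right)$
$a{\left(u \right)} = u \left(-7 + u\right)$ ($a{\left(u \right)} = \left(u - 7\right) \left(u + 0 \left(-1 + 0\right)\right) = \left(-7 + u\right) \left(u + 0 \left(-1\right)\right) = \left(-7 + u\right) \left(u + 0\right) = \left(-7 + u\right) u = u \left(-7 + u\right)$)
$\left(-141 + a{\left(6 \right)}\right) 150 = \left(-141 + 6 \left(-7 + 6\right)\right) 150 = \left(-141 + 6 \left(-1\right)\right) 150 = \left(-141 - 6\right) 150 = \left(-147\right) 150 = -22050$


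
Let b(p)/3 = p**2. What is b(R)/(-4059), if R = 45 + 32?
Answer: -539/123 ≈ -4.3821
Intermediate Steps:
R = 77
b(p) = 3*p**2
b(R)/(-4059) = (3*77**2)/(-4059) = (3*5929)*(-1/4059) = 17787*(-1/4059) = -539/123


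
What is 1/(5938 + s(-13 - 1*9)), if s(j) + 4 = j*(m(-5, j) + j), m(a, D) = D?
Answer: 1/6902 ≈ 0.00014489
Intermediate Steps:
s(j) = -4 + 2*j² (s(j) = -4 + j*(j + j) = -4 + j*(2*j) = -4 + 2*j²)
1/(5938 + s(-13 - 1*9)) = 1/(5938 + (-4 + 2*(-13 - 1*9)²)) = 1/(5938 + (-4 + 2*(-13 - 9)²)) = 1/(5938 + (-4 + 2*(-22)²)) = 1/(5938 + (-4 + 2*484)) = 1/(5938 + (-4 + 968)) = 1/(5938 + 964) = 1/6902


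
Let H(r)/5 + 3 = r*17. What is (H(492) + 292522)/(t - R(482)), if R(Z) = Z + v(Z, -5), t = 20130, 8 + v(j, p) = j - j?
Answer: 47761/2808 ≈ 17.009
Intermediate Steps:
v(j, p) = -8 (v(j, p) = -8 + (j - j) = -8 + 0 = -8)
R(Z) = -8 + Z (R(Z) = Z - 8 = -8 + Z)
H(r) = -15 + 85*r (H(r) = -15 + 5*(r*17) = -15 + 5*(17*r) = -15 + 85*r)
(H(492) + 292522)/(t - R(482)) = ((-15 + 85*492) + 292522)/(20130 - (-8 + 482)) = ((-15 + 41820) + 292522)/(20130 - 1*474) = (41805 + 292522)/(20130 - 474) = 334327/19656 = 334327*(1/19656) = 47761/2808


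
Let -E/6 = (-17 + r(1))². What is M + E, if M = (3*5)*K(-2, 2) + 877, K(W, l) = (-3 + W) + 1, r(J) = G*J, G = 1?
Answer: -719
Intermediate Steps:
r(J) = J (r(J) = 1*J = J)
K(W, l) = -2 + W
M = 817 (M = (3*5)*(-2 - 2) + 877 = 15*(-4) + 877 = -60 + 877 = 817)
E = -1536 (E = -6*(-17 + 1)² = -6*(-16)² = -6*256 = -1536)
M + E = 817 - 1536 = -719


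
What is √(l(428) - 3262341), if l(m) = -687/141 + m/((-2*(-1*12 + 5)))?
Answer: I*√353116270486/329 ≈ 1806.2*I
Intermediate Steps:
l(m) = -229/47 + m/14 (l(m) = -687*1/141 + m/((-2*(-12 + 5))) = -229/47 + m/((-2*(-7))) = -229/47 + m/14)
√(l(428) - 3262341) = √((-229/47 + (1/14)*428) - 3262341) = √((-229/47 + 214/7) - 3262341) = √(8455/329 - 3262341) = √(-1073301734/329) = I*√353116270486/329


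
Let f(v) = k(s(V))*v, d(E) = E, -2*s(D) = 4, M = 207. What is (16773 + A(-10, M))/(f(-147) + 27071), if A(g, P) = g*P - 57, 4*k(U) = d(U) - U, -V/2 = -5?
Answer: 14646/27071 ≈ 0.54102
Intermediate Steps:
V = 10 (V = -2*(-5) = 10)
s(D) = -2 (s(D) = -½*4 = -2)
k(U) = 0 (k(U) = (U - U)/4 = (¼)*0 = 0)
f(v) = 0 (f(v) = 0*v = 0)
A(g, P) = -57 + P*g (A(g, P) = P*g - 57 = -57 + P*g)
(16773 + A(-10, M))/(f(-147) + 27071) = (16773 + (-57 + 207*(-10)))/(0 + 27071) = (16773 + (-57 - 2070))/27071 = (16773 - 2127)*(1/27071) = 14646*(1/27071) = 14646/27071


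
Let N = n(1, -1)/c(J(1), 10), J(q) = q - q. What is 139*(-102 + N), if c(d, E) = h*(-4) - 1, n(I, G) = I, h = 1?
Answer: -71029/5 ≈ -14206.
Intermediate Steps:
J(q) = 0
c(d, E) = -5 (c(d, E) = 1*(-4) - 1 = -4 - 1 = -5)
N = -⅕ (N = 1/(-5) = 1*(-⅕) = -⅕ ≈ -0.20000)
139*(-102 + N) = 139*(-102 - ⅕) = 139*(-511/5) = -71029/5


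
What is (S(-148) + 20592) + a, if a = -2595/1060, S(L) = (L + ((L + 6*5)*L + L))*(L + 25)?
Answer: -443307783/212 ≈ -2.0911e+6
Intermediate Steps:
S(L) = (25 + L)*(2*L + L*(30 + L)) (S(L) = (L + ((L + 30)*L + L))*(25 + L) = (L + ((30 + L)*L + L))*(25 + L) = (L + (L*(30 + L) + L))*(25 + L) = (L + (L + L*(30 + L)))*(25 + L) = (2*L + L*(30 + L))*(25 + L) = (25 + L)*(2*L + L*(30 + L)))
a = -519/212 (a = -2595*1/1060 = -519/212 ≈ -2.4481)
(S(-148) + 20592) + a = (-148*(800 + (-148)² + 57*(-148)) + 20592) - 519/212 = (-148*(800 + 21904 - 8436) + 20592) - 519/212 = (-148*14268 + 20592) - 519/212 = (-2111664 + 20592) - 519/212 = -2091072 - 519/212 = -443307783/212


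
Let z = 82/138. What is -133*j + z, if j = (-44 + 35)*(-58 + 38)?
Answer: -1651819/69 ≈ -23939.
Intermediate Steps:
j = 180 (j = -9*(-20) = 180)
z = 41/69 (z = 82*(1/138) = 41/69 ≈ 0.59420)
-133*j + z = -133*180 + 41/69 = -23940 + 41/69 = -1651819/69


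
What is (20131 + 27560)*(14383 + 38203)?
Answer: 2507878926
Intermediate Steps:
(20131 + 27560)*(14383 + 38203) = 47691*52586 = 2507878926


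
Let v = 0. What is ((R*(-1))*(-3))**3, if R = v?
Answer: 0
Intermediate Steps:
R = 0
((R*(-1))*(-3))**3 = ((0*(-1))*(-3))**3 = (0*(-3))**3 = 0**3 = 0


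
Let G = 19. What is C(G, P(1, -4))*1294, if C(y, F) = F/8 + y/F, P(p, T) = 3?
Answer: 104167/12 ≈ 8680.6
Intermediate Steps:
C(y, F) = F/8 + y/F (C(y, F) = F*(⅛) + y/F = F/8 + y/F)
C(G, P(1, -4))*1294 = ((⅛)*3 + 19/3)*1294 = (3/8 + 19*(⅓))*1294 = (3/8 + 19/3)*1294 = (161/24)*1294 = 104167/12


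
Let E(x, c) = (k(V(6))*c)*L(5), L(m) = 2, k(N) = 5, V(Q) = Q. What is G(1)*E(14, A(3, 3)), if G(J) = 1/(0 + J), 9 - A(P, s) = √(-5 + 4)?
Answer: 90 - 10*I ≈ 90.0 - 10.0*I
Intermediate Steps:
A(P, s) = 9 - I (A(P, s) = 9 - √(-5 + 4) = 9 - √(-1) = 9 - I)
G(J) = 1/J
E(x, c) = 10*c (E(x, c) = (5*c)*2 = 10*c)
G(1)*E(14, A(3, 3)) = (10*(9 - I))/1 = 1*(90 - 10*I) = 90 - 10*I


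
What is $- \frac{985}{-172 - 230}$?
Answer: $\frac{985}{402} \approx 2.4502$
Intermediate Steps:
$- \frac{985}{-172 - 230} = - \frac{985}{-402} = \left(-985\right) \left(- \frac{1}{402}\right) = \frac{985}{402}$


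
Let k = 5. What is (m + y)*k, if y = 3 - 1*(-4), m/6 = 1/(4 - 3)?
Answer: 65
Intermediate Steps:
m = 6 (m = 6/(4 - 3) = 6/1 = 6*1 = 6)
y = 7 (y = 3 + 4 = 7)
(m + y)*k = (6 + 7)*5 = 13*5 = 65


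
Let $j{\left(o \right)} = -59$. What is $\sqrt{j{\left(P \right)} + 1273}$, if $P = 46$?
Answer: $\sqrt{1214} \approx 34.843$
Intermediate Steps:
$\sqrt{j{\left(P \right)} + 1273} = \sqrt{-59 + 1273} = \sqrt{1214}$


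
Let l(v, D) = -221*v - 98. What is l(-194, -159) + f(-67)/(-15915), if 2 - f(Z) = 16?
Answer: 680780054/15915 ≈ 42776.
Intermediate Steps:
l(v, D) = -98 - 221*v
f(Z) = -14 (f(Z) = 2 - 1*16 = 2 - 16 = -14)
l(-194, -159) + f(-67)/(-15915) = (-98 - 221*(-194)) - 14/(-15915) = (-98 + 42874) - 14*(-1/15915) = 42776 + 14/15915 = 680780054/15915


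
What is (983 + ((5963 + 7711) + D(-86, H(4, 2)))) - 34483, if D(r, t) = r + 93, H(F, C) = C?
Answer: -19819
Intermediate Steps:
D(r, t) = 93 + r
(983 + ((5963 + 7711) + D(-86, H(4, 2)))) - 34483 = (983 + ((5963 + 7711) + (93 - 86))) - 34483 = (983 + (13674 + 7)) - 34483 = (983 + 13681) - 34483 = 14664 - 34483 = -19819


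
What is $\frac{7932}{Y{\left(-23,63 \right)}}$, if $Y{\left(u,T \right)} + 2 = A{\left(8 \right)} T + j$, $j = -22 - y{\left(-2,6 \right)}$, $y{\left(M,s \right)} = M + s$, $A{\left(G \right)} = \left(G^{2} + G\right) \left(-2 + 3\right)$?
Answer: $\frac{1983}{1127} \approx 1.7595$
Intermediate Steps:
$A{\left(G \right)} = G + G^{2}$ ($A{\left(G \right)} = \left(G + G^{2}\right) 1 = G + G^{2}$)
$j = -26$ ($j = -22 - \left(-2 + 6\right) = -22 - 4 = -26$)
$Y{\left(u,T \right)} = -28 + 72 T$ ($Y{\left(u,T \right)} = -2 + \left(8 \left(1 + 8\right) T - 26\right) = -2 + \left(8 \cdot 9 T - 26\right) = -2 + \left(72 T - 26\right) = -2 + \left(-26 + 72 T\right) = -28 + 72 T$)
$\frac{7932}{Y{\left(-23,63 \right)}} = \frac{7932}{-28 + 72 \cdot 63} = \frac{7932}{-28 + 4536} = \frac{7932}{4508} = 7932 \cdot \frac{1}{4508} = \frac{1983}{1127}$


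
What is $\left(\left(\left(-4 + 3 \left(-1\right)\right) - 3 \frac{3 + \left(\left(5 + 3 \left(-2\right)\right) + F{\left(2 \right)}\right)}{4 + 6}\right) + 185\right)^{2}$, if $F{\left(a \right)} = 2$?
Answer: $\frac{781456}{25} \approx 31258.0$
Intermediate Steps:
$\left(\left(\left(-4 + 3 \left(-1\right)\right) - 3 \frac{3 + \left(\left(5 + 3 \left(-2\right)\right) + F{\left(2 \right)}\right)}{4 + 6}\right) + 185\right)^{2} = \left(\left(\left(-4 + 3 \left(-1\right)\right) - 3 \frac{3 + \left(\left(5 + 3 \left(-2\right)\right) + 2\right)}{4 + 6}\right) + 185\right)^{2} = \left(\left(\left(-4 - 3\right) - 3 \frac{3 + \left(\left(5 - 6\right) + 2\right)}{10}\right) + 185\right)^{2} = \left(\left(-7 - 3 \left(3 + \left(-1 + 2\right)\right) \frac{1}{10}\right) + 185\right)^{2} = \left(\left(-7 - 3 \left(3 + 1\right) \frac{1}{10}\right) + 185\right)^{2} = \left(\left(-7 - 3 \cdot 4 \cdot \frac{1}{10}\right) + 185\right)^{2} = \left(\left(-7 - \frac{6}{5}\right) + 185\right)^{2} = \left(- \frac{41}{5} + 185\right)^{2} = \left(\frac{884}{5}\right)^{2} = \frac{781456}{25}$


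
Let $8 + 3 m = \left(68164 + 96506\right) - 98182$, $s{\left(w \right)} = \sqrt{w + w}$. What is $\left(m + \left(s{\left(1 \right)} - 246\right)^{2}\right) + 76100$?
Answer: $158778 - 492 \sqrt{2} \approx 1.5808 \cdot 10^{5}$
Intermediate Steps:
$s{\left(w \right)} = \sqrt{2} \sqrt{w}$ ($s{\left(w \right)} = \sqrt{2 w} = \sqrt{2} \sqrt{w}$)
$m = 22160$ ($m = - \frac{8}{3} + \frac{\left(68164 + 96506\right) - 98182}{3} = - \frac{8}{3} + \frac{164670 - 98182}{3} = - \frac{8}{3} + \frac{1}{3} \cdot 66488 = - \frac{8}{3} + \frac{66488}{3} = 22160$)
$\left(m + \left(s{\left(1 \right)} - 246\right)^{2}\right) + 76100 = \left(22160 + \left(\sqrt{2} \sqrt{1} - 246\right)^{2}\right) + 76100 = \left(22160 + \left(\sqrt{2} \cdot 1 - 246\right)^{2}\right) + 76100 = \left(22160 + \left(\sqrt{2} - 246\right)^{2}\right) + 76100 = \left(22160 + \left(-246 + \sqrt{2}\right)^{2}\right) + 76100 = 98260 + \left(-246 + \sqrt{2}\right)^{2}$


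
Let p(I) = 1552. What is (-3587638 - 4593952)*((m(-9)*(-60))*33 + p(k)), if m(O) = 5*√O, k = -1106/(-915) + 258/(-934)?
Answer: -12697827680 + 242993223000*I ≈ -1.2698e+10 + 2.4299e+11*I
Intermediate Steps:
k = 398467/427305 (k = -1106*(-1/915) + 258*(-1/934) = 1106/915 - 129/467 = 398467/427305 ≈ 0.93251)
(-3587638 - 4593952)*((m(-9)*(-60))*33 + p(k)) = (-3587638 - 4593952)*(((5*√(-9))*(-60))*33 + 1552) = -8181590*(((5*(3*I))*(-60))*33 + 1552) = -8181590*(((15*I)*(-60))*33 + 1552) = -8181590*(-900*I*33 + 1552) = -8181590*(-29700*I + 1552) = -8181590*(1552 - 29700*I) = -12697827680 + 242993223000*I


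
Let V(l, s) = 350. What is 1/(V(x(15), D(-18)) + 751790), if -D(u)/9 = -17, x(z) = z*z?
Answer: 1/752140 ≈ 1.3295e-6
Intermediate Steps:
x(z) = z²
D(u) = 153 (D(u) = -9*(-17) = 153)
1/(V(x(15), D(-18)) + 751790) = 1/(350 + 751790) = 1/752140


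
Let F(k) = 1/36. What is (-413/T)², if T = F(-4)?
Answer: 221057424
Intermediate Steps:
F(k) = 1/36
T = 1/36 ≈ 0.027778
(-413/T)² = (-413/1/36)² = (-413*36)² = (-14868)² = 221057424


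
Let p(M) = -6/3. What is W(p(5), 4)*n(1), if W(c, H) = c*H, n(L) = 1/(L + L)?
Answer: -4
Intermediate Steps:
n(L) = 1/(2*L)
p(M) = -2 (p(M) = -6*⅓ = -2)
W(c, H) = H*c
W(p(5), 4)*n(1) = (4*(-2))*((½)/1) = -4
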